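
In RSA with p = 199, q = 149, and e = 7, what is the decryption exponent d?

φ(n) = (p−1)(q−1) = 198·148 = 29304.
Need d with 7·d ≡ 1 (mod 29304). Apply the extended Euclidean algorithm:
29304 = 4186·7 + 2
7 = 3·2 + 1
2 = 2·1 + 0
Back-substitute:
1 = 7 − 3·2
1 = −3·29304 + 12559·7
So 7·12559 ≡ 1 (mod 29304), hence d = 12559.

12559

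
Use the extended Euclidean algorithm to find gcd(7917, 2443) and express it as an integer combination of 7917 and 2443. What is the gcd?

7

Apply Euclid's algorithm to 7917 and 2443:
7917 = 3×2443 + 588
2443 = 4×588 + 91
588 = 6×91 + 42
91 = 2×42 + 7
42 = 6×7 + 0
gcd(7917, 2443) = 7.
Working backward:
7 = 91 − 2·42
7 = −2·588 + 13·91
7 = 13·2443 − 54·588
7 = −54·7917 + 175·2443
So 7 = (-54)·7917 + (175)·2443.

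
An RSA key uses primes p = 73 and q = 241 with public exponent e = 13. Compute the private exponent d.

5317

φ(n) = (p−1)(q−1) = 72·240 = 17280.
Need d with 13·d ≡ 1 (mod 17280). Apply the extended Euclidean algorithm:
17280 = 1329×13 + 3
13 = 4×3 + 1
3 = 3×1 + 0
Back-substitute:
1 = 13 − 4·3
1 = −4·17280 + 5317·13
So 13·5317 ≡ 1 (mod 17280), hence d = 5317.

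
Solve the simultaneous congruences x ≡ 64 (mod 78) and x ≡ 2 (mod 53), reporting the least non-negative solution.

Write x = 64 + 78·k. Then 78·k ≡ 2 − 64 ≡ 44 (mod 53).
Need 78⁻¹ mod 53. Extended Euclid on (53, 25):
53 = 2×25 + 3
25 = 8×3 + 1
3 = 3×1 + 0
Back-substitute:
1 = 25 − 8·3
1 = −8·53 + 17·25
78⁻¹ ≡ 17 (mod 53), so k ≡ 17·44 ≡ 6 (mod 53).
x = 64 + 78·6 = 532.

532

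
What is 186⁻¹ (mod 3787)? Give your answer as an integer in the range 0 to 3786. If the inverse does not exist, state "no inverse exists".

3278

gcd(3787, 186) by repeated division:
3787 = 20×186 + 67
186 = 2×67 + 52
67 = 1×52 + 15
52 = 3×15 + 7
15 = 2×7 + 1
7 = 7×1 + 0
Since gcd(186, 3787) = 1, back-substitute to write 1 as a combination:
1 = 15 − 2·7
1 = −2·52 + 7·15
1 = 7·67 − 9·52
1 = −9·186 + 25·67
1 = 25·3787 − 509·186
So 186·(-509) ≡ 1 (mod 3787), and -509 ≡ 3278 (mod 3787).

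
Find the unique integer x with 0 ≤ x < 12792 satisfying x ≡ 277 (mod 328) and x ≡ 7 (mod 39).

Write x = 277 + 328·k. Then 328·k ≡ 7 − 277 ≡ 3 (mod 39).
Need 328⁻¹ mod 39. Extended Euclid on (39, 16):
39 = 2·16 + 7
16 = 2·7 + 2
7 = 3·2 + 1
2 = 2·1 + 0
Back-substitute:
1 = 7 − 3·2
1 = −3·16 + 7·7
1 = 7·39 − 17·16
328⁻¹ ≡ 22 (mod 39), so k ≡ 22·3 ≡ 27 (mod 39).
x = 277 + 328·27 = 9133.

9133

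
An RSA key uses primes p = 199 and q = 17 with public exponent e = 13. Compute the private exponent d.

φ(n) = (p−1)(q−1) = 198·16 = 3168.
Need d with 13·d ≡ 1 (mod 3168). Apply the extended Euclidean algorithm:
3168 = 243×13 + 9
13 = 1×9 + 4
9 = 2×4 + 1
4 = 4×1 + 0
Back-substitute:
1 = 9 − 2·4
1 = −2·13 + 3·9
1 = 3·3168 − 731·13
So 13·(-731) ≡ 1 (mod 3168), hence d ≡ -731 ≡ 2437 (mod 3168).

2437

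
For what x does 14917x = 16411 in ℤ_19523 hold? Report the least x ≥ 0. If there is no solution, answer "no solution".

no solution

gcd(14917, 19523):
19523 = 1×14917 + 4606
14917 = 3×4606 + 1099
4606 = 4×1099 + 210
1099 = 5×210 + 49
210 = 4×49 + 14
49 = 3×14 + 7
14 = 2×7 + 0
gcd = 7, but 7 ∤ 16411, so the congruence has no solution.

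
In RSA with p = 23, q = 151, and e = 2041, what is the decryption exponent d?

1861

φ(n) = (p−1)(q−1) = 22·150 = 3300.
Need d with 2041·d ≡ 1 (mod 3300). Apply the extended Euclidean algorithm:
3300 = 1·2041 + 1259
2041 = 1·1259 + 782
1259 = 1·782 + 477
782 = 1·477 + 305
477 = 1·305 + 172
305 = 1·172 + 133
172 = 1·133 + 39
133 = 3·39 + 16
39 = 2·16 + 7
16 = 2·7 + 2
7 = 3·2 + 1
2 = 2·1 + 0
Back-substitute:
1 = 7 − 3·2
1 = −3·16 + 7·7
1 = 7·39 − 17·16
1 = −17·133 + 58·39
1 = 58·172 − 75·133
1 = −75·305 + 133·172
1 = 133·477 − 208·305
1 = −208·782 + 341·477
1 = 341·1259 − 549·782
1 = −549·2041 + 890·1259
1 = 890·3300 − 1439·2041
So 2041·(-1439) ≡ 1 (mod 3300), hence d ≡ -1439 ≡ 1861 (mod 3300).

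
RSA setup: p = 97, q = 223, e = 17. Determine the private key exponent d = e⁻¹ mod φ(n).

3761

φ(n) = (p−1)(q−1) = 96·222 = 21312.
Need d with 17·d ≡ 1 (mod 21312). Apply the extended Euclidean algorithm:
21312 = 1253·17 + 11
17 = 1·11 + 6
11 = 1·6 + 5
6 = 1·5 + 1
5 = 5·1 + 0
Back-substitute:
1 = 6 − 5
1 = −11 + 2·6
1 = 2·17 − 3·11
1 = −3·21312 + 3761·17
So 17·3761 ≡ 1 (mod 21312), hence d = 3761.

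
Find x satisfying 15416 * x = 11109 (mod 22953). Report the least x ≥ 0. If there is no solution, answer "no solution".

First find gcd(15416, 22953):
22953 = 1*15416 + 7537
15416 = 2*7537 + 342
7537 = 22*342 + 13
342 = 26*13 + 4
13 = 3*4 + 1
4 = 4*1 + 0
gcd = 1, so a unique solution mod 22953 exists.
Back-substitute for the Bézout coefficients:
1 = 13 − 3·4
1 = −3·342 + 79·13
1 = 79·7537 − 1741·342
1 = −1741·15416 + 3561·7537
1 = 3561·22953 − 5302·15416
So 15416·(-5302) ≡ 1 (mod 22953), giving 15416⁻¹ ≡ 17651.
x ≡ 15416⁻¹·11109 ≡ 17651·11109 ≡ 20433 (mod 22953).

20433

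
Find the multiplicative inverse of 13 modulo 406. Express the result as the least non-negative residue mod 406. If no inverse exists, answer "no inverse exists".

Extended Euclidean algorithm:
406 = 31*13 + 3
13 = 4*3 + 1
3 = 3*1 + 0
gcd = 1, so the inverse exists. Back-substitute:
1 = 13 − 4·3
1 = −4·406 + 125·13
So 13·125 ≡ 1 (mod 406).

125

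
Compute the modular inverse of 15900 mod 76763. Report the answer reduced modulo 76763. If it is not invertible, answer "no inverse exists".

71322

Apply the Euclidean algorithm to 76763 and 15900:
76763 = 4*15900 + 13163
15900 = 1*13163 + 2737
13163 = 4*2737 + 2215
2737 = 1*2215 + 522
2215 = 4*522 + 127
522 = 4*127 + 14
127 = 9*14 + 1
14 = 14*1 + 0
Since gcd(15900, 76763) = 1, back-substitute to write 1 as a combination:
1 = 127 − 9·14
1 = −9·522 + 37·127
1 = 37·2215 − 157·522
1 = −157·2737 + 194·2215
1 = 194·13163 − 933·2737
1 = −933·15900 + 1127·13163
1 = 1127·76763 − 5441·15900
Hence 15900⁻¹ ≡ -5441 ≡ 71322 (mod 76763).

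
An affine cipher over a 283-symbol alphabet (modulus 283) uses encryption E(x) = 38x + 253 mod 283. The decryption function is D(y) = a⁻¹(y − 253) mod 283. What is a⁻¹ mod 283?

216

gcd(283, 38) by repeated division:
283 = 7*38 + 17
38 = 2*17 + 4
17 = 4*4 + 1
4 = 4*1 + 0
The gcd is 1. Working backward:
1 = 17 − 4·4
1 = −4·38 + 9·17
1 = 9·283 − 67·38
So 38·(-67) ≡ 1 (mod 283), and -67 ≡ 216 (mod 283).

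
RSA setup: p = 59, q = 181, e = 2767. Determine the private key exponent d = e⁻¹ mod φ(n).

2743

φ(n) = (p−1)(q−1) = 58·180 = 10440.
Need d with 2767·d ≡ 1 (mod 10440). Apply the extended Euclidean algorithm:
10440 = 3*2767 + 2139
2767 = 1*2139 + 628
2139 = 3*628 + 255
628 = 2*255 + 118
255 = 2*118 + 19
118 = 6*19 + 4
19 = 4*4 + 3
4 = 1*3 + 1
3 = 3*1 + 0
Back-substitute:
1 = 4 − 3
1 = −19 + 5·4
1 = 5·118 − 31·19
1 = −31·255 + 67·118
1 = 67·628 − 165·255
1 = −165·2139 + 562·628
1 = 562·2767 − 727·2139
1 = −727·10440 + 2743·2767
So 2767·2743 ≡ 1 (mod 10440), hence d = 2743.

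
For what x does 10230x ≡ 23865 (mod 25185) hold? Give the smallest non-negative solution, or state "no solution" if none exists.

First find gcd(10230, 25185):
25185 = 2·10230 + 4725
10230 = 2·4725 + 780
4725 = 6·780 + 45
780 = 17·45 + 15
45 = 3·15 + 0
gcd = 15 and 15 | 23865, so solutions exist. Divide through by 15: 682x ≡ 1591 (mod 1679).
Now find 682⁻¹ mod 1679:
1679 = 2×682 + 315
682 = 2×315 + 52
315 = 6×52 + 3
52 = 17×3 + 1
3 = 3×1 + 0
Back-substitute:
1 = 52 − 17·3
1 = −17·315 + 103·52
1 = 103·682 − 223·315
1 = −223·1679 + 549·682
So 682⁻¹ ≡ 549 (mod 1679).
Then x ≡ 549·1591 ≡ 379 (mod 1679); the smallest non-negative solution is x = 379.

379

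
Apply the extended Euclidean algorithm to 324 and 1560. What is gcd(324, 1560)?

12

Euclidean algorithm:
1560 = 4·324 + 264
324 = 1·264 + 60
264 = 4·60 + 24
60 = 2·24 + 12
24 = 2·12 + 0
gcd(324, 1560) = 12.
Back-substituting:
12 = 60 − 2·24
12 = −2·264 + 9·60
12 = 9·324 − 11·264
12 = −11·1560 + 53·324
So 12 = (-11)·1560 + (53)·324.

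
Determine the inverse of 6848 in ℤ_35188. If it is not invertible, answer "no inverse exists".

no inverse exists

Euclidean algorithm on 35188, 6848:
35188 = 5*6848 + 948
6848 = 7*948 + 212
948 = 4*212 + 100
212 = 2*100 + 12
100 = 8*12 + 4
12 = 3*4 + 0
gcd(6848, 35188) = 4 ≠ 1, so 6848 has no multiplicative inverse modulo 35188.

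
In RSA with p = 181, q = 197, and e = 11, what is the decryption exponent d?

φ(n) = (p−1)(q−1) = 180·196 = 35280.
Need d with 11·d ≡ 1 (mod 35280). Apply the extended Euclidean algorithm:
35280 = 3207×11 + 3
11 = 3×3 + 2
3 = 1×2 + 1
2 = 2×1 + 0
Back-substitute:
1 = 3 − 2
1 = −11 + 4·3
1 = 4·35280 − 12829·11
So 11·(-12829) ≡ 1 (mod 35280), hence d ≡ -12829 ≡ 22451 (mod 35280).

22451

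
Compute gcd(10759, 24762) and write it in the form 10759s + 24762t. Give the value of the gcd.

1

Euclidean algorithm:
24762 = 2·10759 + 3244
10759 = 3·3244 + 1027
3244 = 3·1027 + 163
1027 = 6·163 + 49
163 = 3·49 + 16
49 = 3·16 + 1
16 = 16·1 + 0
gcd(10759, 24762) = 1.
Express as a combination:
1 = 49 − 3·16
1 = −3·163 + 10·49
1 = 10·1027 − 63·163
1 = −63·3244 + 199·1027
1 = 199·10759 − 660·3244
1 = −660·24762 + 1519·10759
So 1 = (-660)·24762 + (1519)·10759.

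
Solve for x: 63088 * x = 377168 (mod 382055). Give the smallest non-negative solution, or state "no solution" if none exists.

267241

First find gcd(63088, 382055):
382055 = 6·63088 + 3527
63088 = 17·3527 + 3129
3527 = 1·3129 + 398
3129 = 7·398 + 343
398 = 1·343 + 55
343 = 6·55 + 13
55 = 4·13 + 3
13 = 4·3 + 1
3 = 3·1 + 0
gcd = 1, so a unique solution mod 382055 exists.
Back-substitute for the Bézout coefficients:
1 = 13 − 4·3
1 = −4·55 + 17·13
1 = 17·343 − 106·55
1 = −106·398 + 123·343
1 = 123·3129 − 967·398
1 = −967·3527 + 1090·3129
1 = 1090·63088 − 19497·3527
1 = −19497·382055 + 118072·63088
So 63088·(118072) ≡ 1 (mod 382055), giving 63088⁻¹ ≡ 118072.
x ≡ 63088⁻¹·377168 ≡ 118072·377168 ≡ 267241 (mod 382055).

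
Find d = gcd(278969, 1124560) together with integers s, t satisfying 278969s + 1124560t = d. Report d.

1

Repeated division:
1124560 = 4*278969 + 8684
278969 = 32*8684 + 1081
8684 = 8*1081 + 36
1081 = 30*36 + 1
36 = 36*1 + 0
gcd(278969, 1124560) = 1.
Working backward:
1 = 1081 − 30·36
1 = −30·8684 + 241·1081
1 = 241·278969 − 7742·8684
1 = −7742·1124560 + 31209·278969
So 1 = (-7742)·1124560 + (31209)·278969.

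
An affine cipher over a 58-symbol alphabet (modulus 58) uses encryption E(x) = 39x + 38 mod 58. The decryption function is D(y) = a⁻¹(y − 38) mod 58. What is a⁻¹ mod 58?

Apply the Euclidean algorithm to 58 and 39:
58 = 1·39 + 19
39 = 2·19 + 1
19 = 19·1 + 0
gcd = 1, so the inverse exists. Back-substitute:
1 = 39 − 2·19
1 = −2·58 + 3·39
So 39·3 ≡ 1 (mod 58).

3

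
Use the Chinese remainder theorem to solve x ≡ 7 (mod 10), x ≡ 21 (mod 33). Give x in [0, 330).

87

Write x = 7 + 10·k. Then 10·k ≡ 21 − 7 ≡ 14 (mod 33).
Need 10⁻¹ mod 33. Extended Euclid on (33, 10):
33 = 3*10 + 3
10 = 3*3 + 1
3 = 3*1 + 0
Back-substitute:
1 = 10 − 3·3
1 = −3·33 + 10·10
10⁻¹ ≡ 10 (mod 33), so k ≡ 10·14 ≡ 8 (mod 33).
x = 7 + 10·8 = 87.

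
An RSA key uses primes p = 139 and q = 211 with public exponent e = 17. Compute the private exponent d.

11933

φ(n) = (p−1)(q−1) = 138·210 = 28980.
Need d with 17·d ≡ 1 (mod 28980). Apply the extended Euclidean algorithm:
28980 = 1704·17 + 12
17 = 1·12 + 5
12 = 2·5 + 2
5 = 2·2 + 1
2 = 2·1 + 0
Back-substitute:
1 = 5 − 2·2
1 = −2·12 + 5·5
1 = 5·17 − 7·12
1 = −7·28980 + 11933·17
So 17·11933 ≡ 1 (mod 28980), hence d = 11933.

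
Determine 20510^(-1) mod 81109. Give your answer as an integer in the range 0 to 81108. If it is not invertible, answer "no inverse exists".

Euclidean algorithm on 81109, 20510:
81109 = 3·20510 + 19579
20510 = 1·19579 + 931
19579 = 21·931 + 28
931 = 33·28 + 7
28 = 4·7 + 0
The gcd is 7, not 1, hence no inverse exists.

no inverse exists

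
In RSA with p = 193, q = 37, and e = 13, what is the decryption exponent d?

φ(n) = (p−1)(q−1) = 192·36 = 6912.
Need d with 13·d ≡ 1 (mod 6912). Apply the extended Euclidean algorithm:
6912 = 531*13 + 9
13 = 1*9 + 4
9 = 2*4 + 1
4 = 4*1 + 0
Back-substitute:
1 = 9 − 2·4
1 = −2·13 + 3·9
1 = 3·6912 − 1595·13
So 13·(-1595) ≡ 1 (mod 6912), hence d ≡ -1595 ≡ 5317 (mod 6912).

5317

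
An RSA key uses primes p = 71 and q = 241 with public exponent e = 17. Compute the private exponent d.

φ(n) = (p−1)(q−1) = 70·240 = 16800.
Need d with 17·d ≡ 1 (mod 16800). Apply the extended Euclidean algorithm:
16800 = 988*17 + 4
17 = 4*4 + 1
4 = 4*1 + 0
Back-substitute:
1 = 17 − 4·4
1 = −4·16800 + 3953·17
So 17·3953 ≡ 1 (mod 16800), hence d = 3953.

3953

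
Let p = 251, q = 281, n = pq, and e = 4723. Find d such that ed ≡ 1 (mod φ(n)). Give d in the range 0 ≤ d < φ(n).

φ(n) = (p−1)(q−1) = 250·280 = 70000.
Need d with 4723·d ≡ 1 (mod 70000). Apply the extended Euclidean algorithm:
70000 = 14*4723 + 3878
4723 = 1*3878 + 845
3878 = 4*845 + 498
845 = 1*498 + 347
498 = 1*347 + 151
347 = 2*151 + 45
151 = 3*45 + 16
45 = 2*16 + 13
16 = 1*13 + 3
13 = 4*3 + 1
3 = 3*1 + 0
Back-substitute:
1 = 13 − 4·3
1 = −4·16 + 5·13
1 = 5·45 − 14·16
1 = −14·151 + 47·45
1 = 47·347 − 108·151
1 = −108·498 + 155·347
1 = 155·845 − 263·498
1 = −263·3878 + 1207·845
1 = 1207·4723 − 1470·3878
1 = −1470·70000 + 21787·4723
So 4723·21787 ≡ 1 (mod 70000), hence d = 21787.

21787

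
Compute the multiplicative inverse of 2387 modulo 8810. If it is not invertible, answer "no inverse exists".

gcd(8810, 2387) by repeated division:
8810 = 3·2387 + 1649
2387 = 1·1649 + 738
1649 = 2·738 + 173
738 = 4·173 + 46
173 = 3·46 + 35
46 = 1·35 + 11
35 = 3·11 + 2
11 = 5·2 + 1
2 = 2·1 + 0
Since gcd(2387, 8810) = 1, back-substitute to write 1 as a combination:
1 = 11 − 5·2
1 = −5·35 + 16·11
1 = 16·46 − 21·35
1 = −21·173 + 79·46
1 = 79·738 − 337·173
1 = −337·1649 + 753·738
1 = 753·2387 − 1090·1649
1 = −1090·8810 + 4023·2387
So 2387·4023 ≡ 1 (mod 8810).

4023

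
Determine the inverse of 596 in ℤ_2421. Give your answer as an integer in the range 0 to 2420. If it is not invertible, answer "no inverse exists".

1832

Run Euclid on (2421, 596):
2421 = 4*596 + 37
596 = 16*37 + 4
37 = 9*4 + 1
4 = 4*1 + 0
The gcd is 1. Working backward:
1 = 37 − 9·4
1 = −9·596 + 145·37
1 = 145·2421 − 589·596
So 596·(-589) ≡ 1 (mod 2421), and -589 ≡ 1832 (mod 2421).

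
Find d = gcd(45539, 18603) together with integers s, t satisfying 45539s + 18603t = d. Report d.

Apply Euclid's algorithm to 45539 and 18603:
45539 = 2×18603 + 8333
18603 = 2×8333 + 1937
8333 = 4×1937 + 585
1937 = 3×585 + 182
585 = 3×182 + 39
182 = 4×39 + 26
39 = 1×26 + 13
26 = 2×13 + 0
gcd(45539, 18603) = 13.
Working backward:
13 = 39 − 26
13 = −182 + 5·39
13 = 5·585 − 16·182
13 = −16·1937 + 53·585
13 = 53·8333 − 228·1937
13 = −228·18603 + 509·8333
13 = 509·45539 − 1246·18603
So 13 = (509)·45539 + (-1246)·18603.

13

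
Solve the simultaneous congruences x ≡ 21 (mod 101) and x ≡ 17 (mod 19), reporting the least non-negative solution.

Write x = 21 + 101·k. Then 101·k ≡ 17 − 21 ≡ 15 (mod 19).
Need 101⁻¹ mod 19. Extended Euclid on (19, 6):
19 = 3×6 + 1
6 = 6×1 + 0
Back-substitute:
1 = 19 − 3·6
101⁻¹ ≡ 16 (mod 19), so k ≡ 16·15 ≡ 12 (mod 19).
x = 21 + 101·12 = 1233.

1233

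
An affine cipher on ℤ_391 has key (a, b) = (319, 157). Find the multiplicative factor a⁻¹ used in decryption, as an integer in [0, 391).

38

Apply the Euclidean algorithm to 391 and 319:
391 = 1·319 + 72
319 = 4·72 + 31
72 = 2·31 + 10
31 = 3·10 + 1
10 = 10·1 + 0
gcd = 1, so the inverse exists. Back-substitute:
1 = 31 − 3·10
1 = −3·72 + 7·31
1 = 7·319 − 31·72
1 = −31·391 + 38·319
So 319·38 ≡ 1 (mod 391).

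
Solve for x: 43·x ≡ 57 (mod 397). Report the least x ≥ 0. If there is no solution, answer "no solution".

306

First find gcd(43, 397):
397 = 9×43 + 10
43 = 4×10 + 3
10 = 3×3 + 1
3 = 3×1 + 0
gcd = 1, so a unique solution mod 397 exists.
Back-substitute for the Bézout coefficients:
1 = 10 − 3·3
1 = −3·43 + 13·10
1 = 13·397 − 120·43
So 43·(-120) ≡ 1 (mod 397), giving 43⁻¹ ≡ 277.
x ≡ 43⁻¹·57 ≡ 277·57 ≡ 306 (mod 397).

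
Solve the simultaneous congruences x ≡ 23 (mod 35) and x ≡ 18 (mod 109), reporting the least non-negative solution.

1108

Write x = 23 + 35·k. Then 35·k ≡ 18 − 23 ≡ 104 (mod 109).
Need 35⁻¹ mod 109. Extended Euclid on (109, 35):
109 = 3·35 + 4
35 = 8·4 + 3
4 = 1·3 + 1
3 = 3·1 + 0
Back-substitute:
1 = 4 − 3
1 = −35 + 9·4
1 = 9·109 − 28·35
35⁻¹ ≡ 81 (mod 109), so k ≡ 81·104 ≡ 31 (mod 109).
x = 23 + 35·31 = 1108.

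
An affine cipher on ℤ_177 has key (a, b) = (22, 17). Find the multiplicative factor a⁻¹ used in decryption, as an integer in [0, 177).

169

gcd(177, 22) by repeated division:
177 = 8·22 + 1
22 = 22·1 + 0
The gcd is 1. Working backward:
1 = 177 − 8·22
So 22·(-8) ≡ 1 (mod 177), and -8 ≡ 169 (mod 177).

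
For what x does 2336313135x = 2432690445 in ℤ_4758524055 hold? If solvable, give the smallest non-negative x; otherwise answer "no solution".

279301264

First find gcd(2336313135, 4758524055):
4758524055 = 2*2336313135 + 85897785
2336313135 = 27*85897785 + 17072940
85897785 = 5*17072940 + 533085
17072940 = 32*533085 + 14220
533085 = 37*14220 + 6945
14220 = 2*6945 + 330
6945 = 21*330 + 15
330 = 22*15 + 0
gcd = 15 and 15 | 2432690445, so solutions exist. Divide through by 15: 155754209x ≡ 162179363 (mod 317234937).
Now find 155754209⁻¹ mod 317234937:
317234937 = 2*155754209 + 5726519
155754209 = 27*5726519 + 1138196
5726519 = 5*1138196 + 35539
1138196 = 32*35539 + 948
35539 = 37*948 + 463
948 = 2*463 + 22
463 = 21*22 + 1
22 = 22*1 + 0
Back-substitute:
1 = 463 − 21·22
1 = −21·948 + 43·463
1 = 43·35539 − 1612·948
1 = −1612·1138196 + 51627·35539
1 = 51627·5726519 − 259747·1138196
1 = −259747·155754209 + 7064796·5726519
1 = 7064796·317234937 − 14389339·155754209
So 155754209·(-14389339) ≡ 1 (mod 317234937), i.e. 155754209⁻¹ ≡ 302845598.
Then x ≡ 302845598·162179363 ≡ 279301264 (mod 317234937); the smallest non-negative solution is x = 279301264.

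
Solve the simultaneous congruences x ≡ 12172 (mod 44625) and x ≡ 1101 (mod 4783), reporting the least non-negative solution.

Write x = 12172 + 44625·k. Then 44625·k ≡ 1101 − 12172 ≡ 3278 (mod 4783).
Need 44625⁻¹ mod 4783. Extended Euclid on (4783, 1578):
4783 = 3×1578 + 49
1578 = 32×49 + 10
49 = 4×10 + 9
10 = 1×9 + 1
9 = 9×1 + 0
Back-substitute:
1 = 10 − 9
1 = −49 + 5·10
1 = 5·1578 − 161·49
1 = −161·4783 + 488·1578
44625⁻¹ ≡ 488 (mod 4783), so k ≡ 488·3278 ≡ 2142 (mod 4783).
x = 12172 + 44625·2142 = 95598922.

95598922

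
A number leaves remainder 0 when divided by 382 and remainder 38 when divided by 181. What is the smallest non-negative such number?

7640

Write x = 0 + 382·k. Then 382·k ≡ 38 − 0 ≡ 38 (mod 181).
Need 382⁻¹ mod 181. Extended Euclid on (181, 20):
181 = 9×20 + 1
20 = 20×1 + 0
Back-substitute:
1 = 181 − 9·20
382⁻¹ ≡ 172 (mod 181), so k ≡ 172·38 ≡ 20 (mod 181).
x = 0 + 382·20 = 7640.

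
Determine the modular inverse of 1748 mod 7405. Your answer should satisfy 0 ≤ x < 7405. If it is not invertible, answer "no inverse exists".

3317

gcd(7405, 1748) by repeated division:
7405 = 4×1748 + 413
1748 = 4×413 + 96
413 = 4×96 + 29
96 = 3×29 + 9
29 = 3×9 + 2
9 = 4×2 + 1
2 = 2×1 + 0
The gcd is 1. Working backward:
1 = 9 − 4·2
1 = −4·29 + 13·9
1 = 13·96 − 43·29
1 = −43·413 + 185·96
1 = 185·1748 − 783·413
1 = −783·7405 + 3317·1748
So 1748·3317 ≡ 1 (mod 7405).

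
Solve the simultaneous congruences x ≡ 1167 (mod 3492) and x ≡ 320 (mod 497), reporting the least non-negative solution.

441159

Write x = 1167 + 3492·k. Then 3492·k ≡ 320 − 1167 ≡ 147 (mod 497).
Need 3492⁻¹ mod 497. Extended Euclid on (497, 13):
497 = 38·13 + 3
13 = 4·3 + 1
3 = 3·1 + 0
Back-substitute:
1 = 13 − 4·3
1 = −4·497 + 153·13
3492⁻¹ ≡ 153 (mod 497), so k ≡ 153·147 ≡ 126 (mod 497).
x = 1167 + 3492·126 = 441159.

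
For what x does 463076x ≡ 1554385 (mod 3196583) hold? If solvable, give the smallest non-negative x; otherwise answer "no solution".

22928

First find gcd(463076, 3196583):
3196583 = 6·463076 + 418127
463076 = 1·418127 + 44949
418127 = 9·44949 + 13586
44949 = 3·13586 + 4191
13586 = 3·4191 + 1013
4191 = 4·1013 + 139
1013 = 7·139 + 40
139 = 3·40 + 19
40 = 2·19 + 2
19 = 9·2 + 1
2 = 2·1 + 0
gcd = 1, so a unique solution mod 3196583 exists.
Back-substitute for the Bézout coefficients:
1 = 19 − 9·2
1 = −9·40 + 19·19
1 = 19·139 − 66·40
1 = −66·1013 + 481·139
1 = 481·4191 − 1990·1013
1 = −1990·13586 + 6451·4191
1 = 6451·44949 − 21343·13586
1 = −21343·418127 + 198538·44949
1 = 198538·463076 − 219881·418127
1 = −219881·3196583 + 1517824·463076
So 463076·(1517824) ≡ 1 (mod 3196583), giving 463076⁻¹ ≡ 1517824.
x ≡ 463076⁻¹·1554385 ≡ 1517824·1554385 ≡ 22928 (mod 3196583).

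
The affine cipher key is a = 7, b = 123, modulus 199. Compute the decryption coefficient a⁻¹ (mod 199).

Run Euclid on (199, 7):
199 = 28·7 + 3
7 = 2·3 + 1
3 = 3·1 + 0
gcd = 1, so the inverse exists. Back-substitute:
1 = 7 − 2·3
1 = −2·199 + 57·7
So 7·57 ≡ 1 (mod 199).

57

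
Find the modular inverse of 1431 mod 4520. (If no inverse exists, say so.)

2031

Run Euclid on (4520, 1431):
4520 = 3×1431 + 227
1431 = 6×227 + 69
227 = 3×69 + 20
69 = 3×20 + 9
20 = 2×9 + 2
9 = 4×2 + 1
2 = 2×1 + 0
gcd = 1, so the inverse exists. Back-substitute:
1 = 9 − 4·2
1 = −4·20 + 9·9
1 = 9·69 − 31·20
1 = −31·227 + 102·69
1 = 102·1431 − 643·227
1 = −643·4520 + 2031·1431
So 1431·2031 ≡ 1 (mod 4520).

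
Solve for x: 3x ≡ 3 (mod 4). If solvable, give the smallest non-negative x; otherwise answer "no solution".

First find gcd(3, 4):
4 = 1*3 + 1
3 = 3*1 + 0
gcd = 1, so a unique solution mod 4 exists.
Back-substitute for the Bézout coefficients:
1 = 4 − 3
So 3·(-1) ≡ 1 (mod 4), giving 3⁻¹ ≡ 3.
x ≡ 3⁻¹·3 ≡ 3·3 ≡ 1 (mod 4).

1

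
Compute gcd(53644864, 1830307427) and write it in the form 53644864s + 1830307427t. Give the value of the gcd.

Repeated division:
1830307427 = 34×53644864 + 6382051
53644864 = 8×6382051 + 2588456
6382051 = 2×2588456 + 1205139
2588456 = 2×1205139 + 178178
1205139 = 6×178178 + 136071
178178 = 1×136071 + 42107
136071 = 3×42107 + 9750
42107 = 4×9750 + 3107
9750 = 3×3107 + 429
3107 = 7×429 + 104
429 = 4×104 + 13
104 = 8×13 + 0
gcd(53644864, 1830307427) = 13.
Working backward:
13 = 429 − 4·104
13 = −4·3107 + 29·429
13 = 29·9750 − 91·3107
13 = −91·42107 + 393·9750
13 = 393·136071 − 1270·42107
13 = −1270·178178 + 1663·136071
13 = 1663·1205139 − 11248·178178
13 = −11248·2588456 + 24159·1205139
13 = 24159·6382051 − 59566·2588456
13 = −59566·53644864 + 500687·6382051
13 = 500687·1830307427 − 17082924·53644864
So 13 = (500687)·1830307427 + (-17082924)·53644864.

13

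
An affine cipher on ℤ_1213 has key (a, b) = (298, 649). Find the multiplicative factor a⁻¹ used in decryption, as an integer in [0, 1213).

Apply the Euclidean algorithm to 1213 and 298:
1213 = 4×298 + 21
298 = 14×21 + 4
21 = 5×4 + 1
4 = 4×1 + 0
gcd = 1, so the inverse exists. Back-substitute:
1 = 21 − 5·4
1 = −5·298 + 71·21
1 = 71·1213 − 289·298
Hence 298⁻¹ ≡ -289 ≡ 924 (mod 1213).

924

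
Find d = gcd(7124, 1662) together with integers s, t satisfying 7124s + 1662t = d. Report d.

Euclidean algorithm:
7124 = 4*1662 + 476
1662 = 3*476 + 234
476 = 2*234 + 8
234 = 29*8 + 2
8 = 4*2 + 0
gcd(7124, 1662) = 2.
Working backward:
2 = 234 − 29·8
2 = −29·476 + 59·234
2 = 59·1662 − 206·476
2 = −206·7124 + 883·1662
So 2 = (-206)·7124 + (883)·1662.

2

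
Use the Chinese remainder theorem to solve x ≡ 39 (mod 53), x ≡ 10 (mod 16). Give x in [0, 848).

Write x = 39 + 53·k. Then 53·k ≡ 10 − 39 ≡ 3 (mod 16).
Need 53⁻¹ mod 16. Extended Euclid on (16, 5):
16 = 3·5 + 1
5 = 5·1 + 0
Back-substitute:
1 = 16 − 3·5
53⁻¹ ≡ 13 (mod 16), so k ≡ 13·3 ≡ 7 (mod 16).
x = 39 + 53·7 = 410.

410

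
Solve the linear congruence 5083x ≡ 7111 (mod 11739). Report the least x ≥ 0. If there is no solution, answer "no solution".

685

First find gcd(5083, 11739):
11739 = 2·5083 + 1573
5083 = 3·1573 + 364
1573 = 4·364 + 117
364 = 3·117 + 13
117 = 9·13 + 0
gcd = 13 and 13 | 7111, so solutions exist. Divide through by 13: 391x ≡ 547 (mod 903).
Now find 391⁻¹ mod 903:
903 = 2×391 + 121
391 = 3×121 + 28
121 = 4×28 + 9
28 = 3×9 + 1
9 = 9×1 + 0
Back-substitute:
1 = 28 − 3·9
1 = −3·121 + 13·28
1 = 13·391 − 42·121
1 = −42·903 + 97·391
So 391⁻¹ ≡ 97 (mod 903).
Then x ≡ 97·547 ≡ 685 (mod 903); the smallest non-negative solution is x = 685.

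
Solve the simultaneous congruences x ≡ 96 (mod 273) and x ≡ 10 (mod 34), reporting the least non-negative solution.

Write x = 96 + 273·k. Then 273·k ≡ 10 − 96 ≡ 16 (mod 34).
Need 273⁻¹ mod 34. Extended Euclid on (34, 1):
34 = 34*1 + 0
273⁻¹ ≡ 1 (mod 34), so k ≡ 1·16 ≡ 16 (mod 34).
x = 96 + 273·16 = 4464.

4464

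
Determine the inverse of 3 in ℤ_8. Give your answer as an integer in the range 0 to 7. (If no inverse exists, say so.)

gcd(8, 3) by repeated division:
8 = 2×3 + 2
3 = 1×2 + 1
2 = 2×1 + 0
The gcd is 1. Working backward:
1 = 3 − 2
1 = −8 + 3·3
So 3·3 ≡ 1 (mod 8).

3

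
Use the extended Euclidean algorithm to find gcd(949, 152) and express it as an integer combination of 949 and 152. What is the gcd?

Repeated division:
949 = 6*152 + 37
152 = 4*37 + 4
37 = 9*4 + 1
4 = 4*1 + 0
gcd(949, 152) = 1.
Back-substituting:
1 = 37 − 9·4
1 = −9·152 + 37·37
1 = 37·949 − 231·152
So 1 = (37)·949 + (-231)·152.

1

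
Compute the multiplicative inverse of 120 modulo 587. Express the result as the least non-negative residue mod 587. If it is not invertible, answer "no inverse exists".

181

Run Euclid on (587, 120):
587 = 4×120 + 107
120 = 1×107 + 13
107 = 8×13 + 3
13 = 4×3 + 1
3 = 3×1 + 0
Since gcd(120, 587) = 1, back-substitute to write 1 as a combination:
1 = 13 − 4·3
1 = −4·107 + 33·13
1 = 33·120 − 37·107
1 = −37·587 + 181·120
So 120·181 ≡ 1 (mod 587).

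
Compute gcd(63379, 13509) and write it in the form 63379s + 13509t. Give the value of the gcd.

1

Euclidean algorithm:
63379 = 4·13509 + 9343
13509 = 1·9343 + 4166
9343 = 2·4166 + 1011
4166 = 4·1011 + 122
1011 = 8·122 + 35
122 = 3·35 + 17
35 = 2·17 + 1
17 = 17·1 + 0
gcd(63379, 13509) = 1.
Working backward:
1 = 35 − 2·17
1 = −2·122 + 7·35
1 = 7·1011 − 58·122
1 = −58·4166 + 239·1011
1 = 239·9343 − 536·4166
1 = −536·13509 + 775·9343
1 = 775·63379 − 3636·13509
So 1 = (775)·63379 + (-3636)·13509.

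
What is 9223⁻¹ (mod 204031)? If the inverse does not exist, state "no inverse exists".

142731

Run Euclid on (204031, 9223):
204031 = 22×9223 + 1125
9223 = 8×1125 + 223
1125 = 5×223 + 10
223 = 22×10 + 3
10 = 3×3 + 1
3 = 3×1 + 0
Since gcd(9223, 204031) = 1, back-substitute to write 1 as a combination:
1 = 10 − 3·3
1 = −3·223 + 67·10
1 = 67·1125 − 338·223
1 = −338·9223 + 2771·1125
1 = 2771·204031 − 61300·9223
Thus 9223·(-61300) ≡ 1 (mod 204031); reducing, -61300 mod 204031 = 142731.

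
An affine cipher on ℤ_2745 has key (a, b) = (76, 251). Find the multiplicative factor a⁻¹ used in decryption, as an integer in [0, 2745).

2131

Apply the Euclidean algorithm to 2745 and 76:
2745 = 36*76 + 9
76 = 8*9 + 4
9 = 2*4 + 1
4 = 4*1 + 0
Since gcd(76, 2745) = 1, back-substitute to write 1 as a combination:
1 = 9 − 2·4
1 = −2·76 + 17·9
1 = 17·2745 − 614·76
So 76·(-614) ≡ 1 (mod 2745), and -614 ≡ 2131 (mod 2745).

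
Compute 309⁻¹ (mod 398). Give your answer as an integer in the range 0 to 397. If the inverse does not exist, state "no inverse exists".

Extended Euclidean algorithm:
398 = 1*309 + 89
309 = 3*89 + 42
89 = 2*42 + 5
42 = 8*5 + 2
5 = 2*2 + 1
2 = 2*1 + 0
Since gcd(309, 398) = 1, back-substitute to write 1 as a combination:
1 = 5 − 2·2
1 = −2·42 + 17·5
1 = 17·89 − 36·42
1 = −36·309 + 125·89
1 = 125·398 − 161·309
Hence 309⁻¹ ≡ -161 ≡ 237 (mod 398).

237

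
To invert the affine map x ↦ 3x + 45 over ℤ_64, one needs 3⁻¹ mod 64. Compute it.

43

Apply the Euclidean algorithm to 64 and 3:
64 = 21·3 + 1
3 = 3·1 + 0
Since gcd(3, 64) = 1, back-substitute to write 1 as a combination:
1 = 64 − 21·3
Thus 3·(-21) ≡ 1 (mod 64); reducing, -21 mod 64 = 43.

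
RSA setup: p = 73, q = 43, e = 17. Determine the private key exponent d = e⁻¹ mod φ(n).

φ(n) = (p−1)(q−1) = 72·42 = 3024.
Need d with 17·d ≡ 1 (mod 3024). Apply the extended Euclidean algorithm:
3024 = 177×17 + 15
17 = 1×15 + 2
15 = 7×2 + 1
2 = 2×1 + 0
Back-substitute:
1 = 15 − 7·2
1 = −7·17 + 8·15
1 = 8·3024 − 1423·17
So 17·(-1423) ≡ 1 (mod 3024), hence d ≡ -1423 ≡ 1601 (mod 3024).

1601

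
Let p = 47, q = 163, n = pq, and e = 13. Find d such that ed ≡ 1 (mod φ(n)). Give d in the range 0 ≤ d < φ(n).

2293

φ(n) = (p−1)(q−1) = 46·162 = 7452.
Need d with 13·d ≡ 1 (mod 7452). Apply the extended Euclidean algorithm:
7452 = 573*13 + 3
13 = 4*3 + 1
3 = 3*1 + 0
Back-substitute:
1 = 13 − 4·3
1 = −4·7452 + 2293·13
So 13·2293 ≡ 1 (mod 7452), hence d = 2293.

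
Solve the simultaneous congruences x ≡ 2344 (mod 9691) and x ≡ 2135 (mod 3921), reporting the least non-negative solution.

18764120

Write x = 2344 + 9691·k. Then 9691·k ≡ 2135 − 2344 ≡ 3712 (mod 3921).
Need 9691⁻¹ mod 3921. Extended Euclid on (3921, 1849):
3921 = 2*1849 + 223
1849 = 8*223 + 65
223 = 3*65 + 28
65 = 2*28 + 9
28 = 3*9 + 1
9 = 9*1 + 0
Back-substitute:
1 = 28 − 3·9
1 = −3·65 + 7·28
1 = 7·223 − 24·65
1 = −24·1849 + 199·223
1 = 199·3921 − 422·1849
9691⁻¹ ≡ 3499 (mod 3921), so k ≡ 3499·3712 ≡ 1936 (mod 3921).
x = 2344 + 9691·1936 = 18764120.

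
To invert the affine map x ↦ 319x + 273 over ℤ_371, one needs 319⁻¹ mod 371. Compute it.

107

Run Euclid on (371, 319):
371 = 1×319 + 52
319 = 6×52 + 7
52 = 7×7 + 3
7 = 2×3 + 1
3 = 3×1 + 0
The gcd is 1. Working backward:
1 = 7 − 2·3
1 = −2·52 + 15·7
1 = 15·319 − 92·52
1 = −92·371 + 107·319
So 319·107 ≡ 1 (mod 371).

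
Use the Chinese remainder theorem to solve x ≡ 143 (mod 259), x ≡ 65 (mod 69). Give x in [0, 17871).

Write x = 143 + 259·k. Then 259·k ≡ 65 − 143 ≡ 60 (mod 69).
Need 259⁻¹ mod 69. Extended Euclid on (69, 52):
69 = 1·52 + 17
52 = 3·17 + 1
17 = 17·1 + 0
Back-substitute:
1 = 52 − 3·17
1 = −3·69 + 4·52
259⁻¹ ≡ 4 (mod 69), so k ≡ 4·60 ≡ 33 (mod 69).
x = 143 + 259·33 = 8690.

8690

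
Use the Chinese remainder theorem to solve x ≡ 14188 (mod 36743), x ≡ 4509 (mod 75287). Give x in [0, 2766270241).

Write x = 14188 + 36743·k. Then 36743·k ≡ 4509 − 14188 ≡ 65608 (mod 75287).
Need 36743⁻¹ mod 75287. Extended Euclid on (75287, 36743):
75287 = 2*36743 + 1801
36743 = 20*1801 + 723
1801 = 2*723 + 355
723 = 2*355 + 13
355 = 27*13 + 4
13 = 3*4 + 1
4 = 4*1 + 0
Back-substitute:
1 = 13 − 3·4
1 = −3·355 + 82·13
1 = 82·723 − 167·355
1 = −167·1801 + 416·723
1 = 416·36743 − 8487·1801
1 = −8487·75287 + 17390·36743
36743⁻¹ ≡ 17390 (mod 75287), so k ≡ 17390·65608 ≡ 23922 (mod 75287).
x = 14188 + 36743·23922 = 878980234.

878980234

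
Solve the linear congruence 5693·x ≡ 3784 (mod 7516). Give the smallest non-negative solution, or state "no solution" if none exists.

336

First find gcd(5693, 7516):
7516 = 1·5693 + 1823
5693 = 3·1823 + 224
1823 = 8·224 + 31
224 = 7·31 + 7
31 = 4·7 + 3
7 = 2·3 + 1
3 = 3·1 + 0
gcd = 1, so a unique solution mod 7516 exists.
Back-substitute for the Bézout coefficients:
1 = 7 − 2·3
1 = −2·31 + 9·7
1 = 9·224 − 65·31
1 = −65·1823 + 529·224
1 = 529·5693 − 1652·1823
1 = −1652·7516 + 2181·5693
So 5693·(2181) ≡ 1 (mod 7516), giving 5693⁻¹ ≡ 2181.
x ≡ 5693⁻¹·3784 ≡ 2181·3784 ≡ 336 (mod 7516).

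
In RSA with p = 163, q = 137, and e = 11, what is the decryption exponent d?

2003

φ(n) = (p−1)(q−1) = 162·136 = 22032.
Need d with 11·d ≡ 1 (mod 22032). Apply the extended Euclidean algorithm:
22032 = 2002×11 + 10
11 = 1×10 + 1
10 = 10×1 + 0
Back-substitute:
1 = 11 − 10
1 = −22032 + 2003·11
So 11·2003 ≡ 1 (mod 22032), hence d = 2003.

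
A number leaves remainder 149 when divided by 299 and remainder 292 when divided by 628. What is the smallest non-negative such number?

Write x = 149 + 299·k. Then 299·k ≡ 292 − 149 ≡ 143 (mod 628).
Need 299⁻¹ mod 628. Extended Euclid on (628, 299):
628 = 2*299 + 30
299 = 9*30 + 29
30 = 1*29 + 1
29 = 29*1 + 0
Back-substitute:
1 = 30 − 29
1 = −299 + 10·30
1 = 10·628 − 21·299
299⁻¹ ≡ 607 (mod 628), so k ≡ 607·143 ≡ 137 (mod 628).
x = 149 + 299·137 = 41112.

41112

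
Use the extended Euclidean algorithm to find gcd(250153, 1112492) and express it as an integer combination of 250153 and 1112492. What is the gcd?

Euclidean algorithm:
1112492 = 4*250153 + 111880
250153 = 2*111880 + 26393
111880 = 4*26393 + 6308
26393 = 4*6308 + 1161
6308 = 5*1161 + 503
1161 = 2*503 + 155
503 = 3*155 + 38
155 = 4*38 + 3
38 = 12*3 + 2
3 = 1*2 + 1
2 = 2*1 + 0
gcd(250153, 1112492) = 1.
Express as a combination:
1 = 3 − 2
1 = −38 + 13·3
1 = 13·155 − 53·38
1 = −53·503 + 172·155
1 = 172·1161 − 397·503
1 = −397·6308 + 2157·1161
1 = 2157·26393 − 9025·6308
1 = −9025·111880 + 38257·26393
1 = 38257·250153 − 85539·111880
1 = −85539·1112492 + 380413·250153
So 1 = (-85539)·1112492 + (380413)·250153.

1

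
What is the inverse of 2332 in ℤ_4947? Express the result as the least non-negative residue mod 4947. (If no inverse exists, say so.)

Run Euclid on (4947, 2332):
4947 = 2·2332 + 283
2332 = 8·283 + 68
283 = 4·68 + 11
68 = 6·11 + 2
11 = 5·2 + 1
2 = 2·1 + 0
gcd = 1, so the inverse exists. Back-substitute:
1 = 11 − 5·2
1 = −5·68 + 31·11
1 = 31·283 − 129·68
1 = −129·2332 + 1063·283
1 = 1063·4947 − 2255·2332
Thus 2332·(-2255) ≡ 1 (mod 4947); reducing, -2255 mod 4947 = 2692.

2692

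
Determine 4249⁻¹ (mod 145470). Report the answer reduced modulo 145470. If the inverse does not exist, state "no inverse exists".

Extended Euclidean algorithm:
145470 = 34·4249 + 1004
4249 = 4·1004 + 233
1004 = 4·233 + 72
233 = 3·72 + 17
72 = 4·17 + 4
17 = 4·4 + 1
4 = 4·1 + 0
gcd = 1, so the inverse exists. Back-substitute:
1 = 17 − 4·4
1 = −4·72 + 17·17
1 = 17·233 − 55·72
1 = −55·1004 + 237·233
1 = 237·4249 − 1003·1004
1 = −1003·145470 + 34339·4249
So 4249·34339 ≡ 1 (mod 145470).

34339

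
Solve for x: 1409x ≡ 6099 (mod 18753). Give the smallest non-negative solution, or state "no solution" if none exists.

First find gcd(1409, 18753):
18753 = 13×1409 + 436
1409 = 3×436 + 101
436 = 4×101 + 32
101 = 3×32 + 5
32 = 6×5 + 2
5 = 2×2 + 1
2 = 2×1 + 0
gcd = 1, so a unique solution mod 18753 exists.
Back-substitute for the Bézout coefficients:
1 = 5 − 2·2
1 = −2·32 + 13·5
1 = 13·101 − 41·32
1 = −41·436 + 177·101
1 = 177·1409 − 572·436
1 = −572·18753 + 7613·1409
So 1409·(7613) ≡ 1 (mod 18753), giving 1409⁻¹ ≡ 7613.
x ≡ 1409⁻¹·6099 ≡ 7613·6099 ≡ 18012 (mod 18753).

18012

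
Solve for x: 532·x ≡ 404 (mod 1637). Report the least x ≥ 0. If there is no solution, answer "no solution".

First find gcd(532, 1637):
1637 = 3×532 + 41
532 = 12×41 + 40
41 = 1×40 + 1
40 = 40×1 + 0
gcd = 1, so a unique solution mod 1637 exists.
Back-substitute for the Bézout coefficients:
1 = 41 − 40
1 = −532 + 13·41
1 = 13·1637 − 40·532
So 532·(-40) ≡ 1 (mod 1637), giving 532⁻¹ ≡ 1597.
x ≡ 532⁻¹·404 ≡ 1597·404 ≡ 210 (mod 1637).

210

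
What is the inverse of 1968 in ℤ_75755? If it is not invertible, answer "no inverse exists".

67017

Apply the Euclidean algorithm to 75755 and 1968:
75755 = 38·1968 + 971
1968 = 2·971 + 26
971 = 37·26 + 9
26 = 2·9 + 8
9 = 1·8 + 1
8 = 8·1 + 0
The gcd is 1. Working backward:
1 = 9 − 8
1 = −26 + 3·9
1 = 3·971 − 112·26
1 = −112·1968 + 227·971
1 = 227·75755 − 8738·1968
Hence 1968⁻¹ ≡ -8738 ≡ 67017 (mod 75755).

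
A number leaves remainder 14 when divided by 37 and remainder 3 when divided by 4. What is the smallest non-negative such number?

51

Write x = 14 + 37·k. Then 37·k ≡ 3 − 14 ≡ 1 (mod 4).
Need 37⁻¹ mod 4. Extended Euclid on (4, 1):
4 = 4×1 + 0
37⁻¹ ≡ 1 (mod 4), so k ≡ 1·1 ≡ 1 (mod 4).
x = 14 + 37·1 = 51.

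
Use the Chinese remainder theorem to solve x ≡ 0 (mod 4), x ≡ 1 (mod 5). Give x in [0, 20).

Write x = 0 + 4·k. Then 4·k ≡ 1 − 0 ≡ 1 (mod 5).
Need 4⁻¹ mod 5. Extended Euclid on (5, 4):
5 = 1*4 + 1
4 = 4*1 + 0
Back-substitute:
1 = 5 − 4
4⁻¹ ≡ 4 (mod 5), so k ≡ 4·1 ≡ 4 (mod 5).
x = 0 + 4·4 = 16.

16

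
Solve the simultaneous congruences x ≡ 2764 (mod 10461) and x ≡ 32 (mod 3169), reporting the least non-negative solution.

20474941

Write x = 2764 + 10461·k. Then 10461·k ≡ 32 − 2764 ≡ 437 (mod 3169).
Need 10461⁻¹ mod 3169. Extended Euclid on (3169, 954):
3169 = 3*954 + 307
954 = 3*307 + 33
307 = 9*33 + 10
33 = 3*10 + 3
10 = 3*3 + 1
3 = 3*1 + 0
Back-substitute:
1 = 10 − 3·3
1 = −3·33 + 10·10
1 = 10·307 − 93·33
1 = −93·954 + 289·307
1 = 289·3169 − 960·954
10461⁻¹ ≡ 2209 (mod 3169), so k ≡ 2209·437 ≡ 1957 (mod 3169).
x = 2764 + 10461·1957 = 20474941.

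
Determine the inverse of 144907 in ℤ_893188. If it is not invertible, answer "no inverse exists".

45927

gcd(893188, 144907) by repeated division:
893188 = 6*144907 + 23746
144907 = 6*23746 + 2431
23746 = 9*2431 + 1867
2431 = 1*1867 + 564
1867 = 3*564 + 175
564 = 3*175 + 39
175 = 4*39 + 19
39 = 2*19 + 1
19 = 19*1 + 0
gcd = 1, so the inverse exists. Back-substitute:
1 = 39 − 2·19
1 = −2·175 + 9·39
1 = 9·564 − 29·175
1 = −29·1867 + 96·564
1 = 96·2431 − 125·1867
1 = −125·23746 + 1221·2431
1 = 1221·144907 − 7451·23746
1 = −7451·893188 + 45927·144907
So 144907·45927 ≡ 1 (mod 893188).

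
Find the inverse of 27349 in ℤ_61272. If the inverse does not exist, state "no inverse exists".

gcd(61272, 27349) by repeated division:
61272 = 2×27349 + 6574
27349 = 4×6574 + 1053
6574 = 6×1053 + 256
1053 = 4×256 + 29
256 = 8×29 + 24
29 = 1×24 + 5
24 = 4×5 + 4
5 = 1×4 + 1
4 = 4×1 + 0
gcd = 1, so the inverse exists. Back-substitute:
1 = 5 − 4
1 = −24 + 5·5
1 = 5·29 − 6·24
1 = −6·256 + 53·29
1 = 53·1053 − 218·256
1 = −218·6574 + 1361·1053
1 = 1361·27349 − 5662·6574
1 = −5662·61272 + 12685·27349
So 27349·12685 ≡ 1 (mod 61272).

12685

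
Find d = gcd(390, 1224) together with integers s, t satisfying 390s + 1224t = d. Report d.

Repeated division:
1224 = 3·390 + 54
390 = 7·54 + 12
54 = 4·12 + 6
12 = 2·6 + 0
gcd(390, 1224) = 6.
Working backward:
6 = 54 − 4·12
6 = −4·390 + 29·54
6 = 29·1224 − 91·390
So 6 = (29)·1224 + (-91)·390.

6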